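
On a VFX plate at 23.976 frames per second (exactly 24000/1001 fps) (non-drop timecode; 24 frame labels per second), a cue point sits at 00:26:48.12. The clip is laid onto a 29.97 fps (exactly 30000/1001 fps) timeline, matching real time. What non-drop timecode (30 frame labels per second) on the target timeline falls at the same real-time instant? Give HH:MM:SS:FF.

Source frame index: (0×3600 + 26×60 + 48) × 24 + 12 = 38604.
Real time: 38604 / (24000/1001) = 3220217/2000 s.
Target frame: (3220217/2000) × (30000/1001) = 48255.
At 30 labels/s: frame 48255 → 00:26:48:15.

00:26:48:15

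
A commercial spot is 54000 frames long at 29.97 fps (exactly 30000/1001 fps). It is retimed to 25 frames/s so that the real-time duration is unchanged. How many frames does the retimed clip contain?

Target frames = source frames × (target rate / source rate) = 54000 × (25)/(30000/1001) = 54000 × 1001/1200 = 45045.

45045 frames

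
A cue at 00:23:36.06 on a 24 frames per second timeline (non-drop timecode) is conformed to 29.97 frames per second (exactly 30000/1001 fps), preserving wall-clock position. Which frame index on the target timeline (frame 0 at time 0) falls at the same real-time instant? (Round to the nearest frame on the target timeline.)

Source frame index: (0×3600 + 23×60 + 36) × 24 + 6 = 33990.
Real time: 33990 / (24) = 5665/4 s.
Target frame: (5665/4) × (30000/1001) = 3862500/91 ≈ 42445.055 → 42445.

frame 42445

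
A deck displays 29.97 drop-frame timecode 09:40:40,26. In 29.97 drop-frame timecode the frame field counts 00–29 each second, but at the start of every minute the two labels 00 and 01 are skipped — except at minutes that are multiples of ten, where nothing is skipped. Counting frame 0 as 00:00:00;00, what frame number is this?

Complete 10-minute blocks: 58, each 17982 frames → 1042956.
Remaining 0 whole minutes in the current block: 0 frames.
Within the current minute: 40 × 30 + 26 = 1226. Total = 1042956 + 0 + 1226 = 1044182.

1044182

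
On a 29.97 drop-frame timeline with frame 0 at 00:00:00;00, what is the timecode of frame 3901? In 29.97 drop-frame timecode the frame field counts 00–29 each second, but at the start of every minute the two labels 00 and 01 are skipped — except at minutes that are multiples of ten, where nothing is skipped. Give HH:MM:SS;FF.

Ten DF minutes hold 17982 frames, so frame 3901 lies in block 0 (frames 0–17981) with 3901 frames into that block.
The block's first minute is 1800 frames and the rest 1798 each; 3901 frames reaches minute 2, so 0 × 18 + 2 × 2 = 4 labels have been skipped so far.
Adding those back, label number 3901 + 4 = 3905 at 30 labels/s is 130 s + 5 f = 0 h 2 min 10 s frame 5, i.e. 00:02:10;05.

00:02:10;05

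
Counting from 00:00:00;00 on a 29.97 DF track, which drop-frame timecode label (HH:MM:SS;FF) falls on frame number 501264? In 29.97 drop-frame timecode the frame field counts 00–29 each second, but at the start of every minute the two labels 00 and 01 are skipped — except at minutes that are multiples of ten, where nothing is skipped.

Ten DF minutes hold 17982 frames, so frame 501264 lies in block 27 (frames 485514–503495) with 15750 frames into that block.
The block's first minute is 1800 frames and the rest 1798 each; 15750 frames reaches minute 8, so 27 × 18 + 8 × 2 = 502 labels have been skipped so far.
Adding those back, label number 501264 + 502 = 501766 at 30 labels/s is 16725 s + 16 f = 4 h 38 min 45 s frame 16, i.e. 04:38:45;16.

04:38:45;16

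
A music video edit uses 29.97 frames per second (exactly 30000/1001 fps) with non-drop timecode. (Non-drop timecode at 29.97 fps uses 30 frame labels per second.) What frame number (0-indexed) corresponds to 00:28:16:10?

Total seconds to the label: (0 × 3600 + 28 × 60 + 16) = 1696.
Frame index = 1696 × 30 + 10 = 50890.

50890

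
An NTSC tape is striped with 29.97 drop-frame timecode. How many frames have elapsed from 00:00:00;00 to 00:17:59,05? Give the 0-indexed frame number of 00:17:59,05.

Complete 10-minute blocks: 1, each 17982 frames → 17982.
Remaining 7 whole minutes in the current block: 1800 + 6 × 1798 = 12588 frames.
Within the current minute: 59 × 30 + 5 − 2 = 1773 (labels ;00/;01 skipped at this minute). Total = 17982 + 12588 + 1773 = 32343.

32343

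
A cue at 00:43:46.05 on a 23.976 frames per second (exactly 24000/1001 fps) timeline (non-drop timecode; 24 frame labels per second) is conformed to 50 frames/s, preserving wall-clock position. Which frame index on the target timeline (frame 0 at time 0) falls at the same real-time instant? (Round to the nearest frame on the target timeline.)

Source frame index: (0×3600 + 43×60 + 46) × 24 + 5 = 63029.
Real time: 63029 / (24000/1001) = 63092029/24000 s.
Target frame: (63092029/24000) × (50) = 63092029/480 ≈ 131441.727 → 131442.

frame 131442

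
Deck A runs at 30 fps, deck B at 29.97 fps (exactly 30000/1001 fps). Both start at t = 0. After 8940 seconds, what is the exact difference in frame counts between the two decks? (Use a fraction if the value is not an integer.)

A emits 30 × 8940 = 268200 frames; B emits 30000/1001 × 8940 = 268200000/1001.
Difference = 268200/1001 frames (≈ 267.9321); B is behind A.

268200/1001 frames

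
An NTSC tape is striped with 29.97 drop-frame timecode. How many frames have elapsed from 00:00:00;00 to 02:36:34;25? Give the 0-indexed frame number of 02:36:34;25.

281563

As if non-drop at 30 labels/s: (2 × 3600 + 36 × 60 + 34) × 30 + 25 = 281845.
Minute boundaries passed: 156; those not divisible by 10: 156 − 15 = 141; dropped labels = 2 × 141 = 282.
Actual frame index = 281845 − 282 = 281563.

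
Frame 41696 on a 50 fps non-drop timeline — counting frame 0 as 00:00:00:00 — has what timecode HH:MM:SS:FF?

41696 ÷ 50 = 833 full seconds, remainder 46 frames.
833 s = 0 h 13 min 53 s.
Timecode: 00:13:53:46.

00:13:53:46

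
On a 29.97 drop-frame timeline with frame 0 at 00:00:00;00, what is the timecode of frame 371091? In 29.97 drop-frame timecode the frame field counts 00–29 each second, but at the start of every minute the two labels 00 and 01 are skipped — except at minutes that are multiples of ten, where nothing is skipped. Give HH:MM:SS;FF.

03:26:22;03

Each 10-minute DF block holds 10 × 60 × 30 − 9 × 2 = 17982 frames. 371091 ÷ 17982 → 20 full blocks, remainder 11451.
Within the partial block the first minute is 1800 frames and each further minute 1798, so 6 further minute boundaries passed. Total skipped labels = 18 × 20 + 2 × 6 = 372.
Non-drop label index = 371091 + 372 = 371463; at 30 labels/s that is 03:26:22:03, i.e. DF 03:26:22;03.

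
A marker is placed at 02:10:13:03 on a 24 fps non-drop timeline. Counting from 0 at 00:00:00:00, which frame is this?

Total seconds to the label: (2 × 3600 + 10 × 60 + 13) = 7813.
Frame index = 7813 × 24 + 3 = 187515.

frame 187515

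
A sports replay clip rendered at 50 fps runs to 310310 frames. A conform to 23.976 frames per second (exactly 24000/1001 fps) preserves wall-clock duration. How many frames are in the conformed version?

Target frames = source frames × (target rate / source rate) = 310310 × (24000/1001)/(50) = 310310 × 480/1001 = 148800.

148800 frames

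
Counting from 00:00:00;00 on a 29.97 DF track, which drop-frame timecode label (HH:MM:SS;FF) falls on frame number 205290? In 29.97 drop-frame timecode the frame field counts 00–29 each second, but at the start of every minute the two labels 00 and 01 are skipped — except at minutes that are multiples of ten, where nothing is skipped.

01:54:09;26

Each 10-minute DF block holds 10 × 60 × 30 − 9 × 2 = 17982 frames. 205290 ÷ 17982 → 11 full blocks, remainder 7488.
Within the partial block the first minute is 1800 frames and each further minute 1798, so 4 further minute boundaries passed. Total skipped labels = 18 × 11 + 2 × 4 = 206.
Non-drop label index = 205290 + 206 = 205496; at 30 labels/s that is 01:54:09:26, i.e. DF 01:54:09;26.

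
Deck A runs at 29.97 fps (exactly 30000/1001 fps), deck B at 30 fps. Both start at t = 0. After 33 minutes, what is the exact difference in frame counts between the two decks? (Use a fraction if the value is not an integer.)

33 min = 1980 s.
A emits 30000/1001 × 1980 = 5400000/91 frames; B emits 30 × 1980 = 59400.
Difference = 5400/91 frames (≈ 59.3407); B is ahead of A.

5400/91 frames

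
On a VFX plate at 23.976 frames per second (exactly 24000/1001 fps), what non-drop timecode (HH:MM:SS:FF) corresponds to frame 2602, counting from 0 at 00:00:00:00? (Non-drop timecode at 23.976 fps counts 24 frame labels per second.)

2602 ÷ 24 = 108 full seconds, remainder 10 frames.
108 s = 0 h 1 min 48 s.
Timecode: 00:01:48:10.

00:01:48:10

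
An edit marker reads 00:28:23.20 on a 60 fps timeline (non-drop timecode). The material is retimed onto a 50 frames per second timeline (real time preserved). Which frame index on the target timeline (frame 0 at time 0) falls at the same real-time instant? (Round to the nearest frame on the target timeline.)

Source frame index: (0×3600 + 28×60 + 23) × 60 + 20 = 102200.
Real time: 102200 / (60) = 5110/3 s.
Target frame: (5110/3) × (50) = 255500/3 ≈ 85166.667 → 85167.

frame 85167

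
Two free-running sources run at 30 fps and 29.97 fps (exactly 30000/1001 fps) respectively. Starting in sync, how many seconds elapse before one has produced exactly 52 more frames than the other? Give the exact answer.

The gap grows by |30000/1001 − 30| = 30/1001 frames per second.
Time for a 52-frame gap: 52 ÷ (30/1001) = 26026/15 s.

26026/15 seconds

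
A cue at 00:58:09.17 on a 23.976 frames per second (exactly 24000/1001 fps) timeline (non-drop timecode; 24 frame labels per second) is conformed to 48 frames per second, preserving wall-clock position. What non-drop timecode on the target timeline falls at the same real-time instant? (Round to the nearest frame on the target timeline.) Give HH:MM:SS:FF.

00:58:13:10

Source frame index: (0×3600 + 58×60 + 9) × 24 + 17 = 83753.
Real time: 83753 / (24000/1001) = 83836753/24000 s.
Target frame: (83836753/24000) × (48) = 83836753/500 ≈ 167673.506 → 167674.
At 48 labels/s: frame 167674 → 00:58:13:10.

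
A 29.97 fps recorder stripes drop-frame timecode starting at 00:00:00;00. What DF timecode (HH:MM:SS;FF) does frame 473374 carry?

04:23:14;28

Ten DF minutes hold 17982 frames, so frame 473374 lies in block 26 (frames 467532–485513) with 5842 frames into that block.
The block's first minute is 1800 frames and the rest 1798 each; 5842 frames reaches minute 3, so 26 × 18 + 3 × 2 = 474 labels have been skipped so far.
Adding those back, label number 473374 + 474 = 473848 at 30 labels/s is 15794 s + 28 f = 4 h 23 min 14 s frame 28, i.e. 04:23:14;28.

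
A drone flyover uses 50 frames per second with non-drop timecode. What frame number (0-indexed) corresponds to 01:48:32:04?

Total seconds to the label: (1 × 3600 + 48 × 60 + 32) = 6512.
Frame index = 6512 × 50 + 4 = 325604.

frame 325604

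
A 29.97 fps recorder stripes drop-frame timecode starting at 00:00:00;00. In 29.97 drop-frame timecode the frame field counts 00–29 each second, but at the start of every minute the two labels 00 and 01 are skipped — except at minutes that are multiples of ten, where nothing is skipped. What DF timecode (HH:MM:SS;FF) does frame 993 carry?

Each 10-minute DF block holds 10 × 60 × 30 − 9 × 2 = 17982 frames. 993 ÷ 17982 → 0 full blocks, remainder 993.
Within the partial block the first minute is 1800 frames and each further minute 1798, so 0 further minute boundaries passed. Total skipped labels = 18 × 0 + 2 × 0 = 0.
Non-drop label index = 993 + 0 = 993; at 30 labels/s that is 00:00:33:03, i.e. DF 00:00:33;03.

00:00:33;03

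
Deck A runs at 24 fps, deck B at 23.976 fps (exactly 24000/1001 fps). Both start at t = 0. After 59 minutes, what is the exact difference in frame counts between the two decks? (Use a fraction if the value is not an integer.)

84960/1001 frames

59 min = 3540 s.
A emits 24 × 3540 = 84960 frames; B emits 24000/1001 × 3540 = 84960000/1001.
Difference = 84960/1001 frames (≈ 84.8751); B is behind A.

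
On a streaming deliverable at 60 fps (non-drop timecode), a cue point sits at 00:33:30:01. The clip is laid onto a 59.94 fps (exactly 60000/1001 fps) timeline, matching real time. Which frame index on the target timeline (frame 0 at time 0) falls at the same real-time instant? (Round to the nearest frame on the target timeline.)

frame 120481

Source frame index: (0×3600 + 33×60 + 30) × 60 + 1 = 120601.
Real time: 120601 / (60) = 120601/60 s.
Target frame: (120601/60) × (60000/1001) = 9277000/77 ≈ 120480.519 → 120481.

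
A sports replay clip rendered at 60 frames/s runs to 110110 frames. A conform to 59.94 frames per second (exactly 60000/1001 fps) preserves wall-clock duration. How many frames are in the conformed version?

110000 frames

Target frames = source frames × (target rate / source rate) = 110110 × (60000/1001)/(60) = 110110 × 1000/1001 = 110000.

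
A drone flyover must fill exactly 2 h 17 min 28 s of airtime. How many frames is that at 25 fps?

2 h 17 min 28 s = 8248 s.
Frames = 8248 × 25 = 206200.

206200 frames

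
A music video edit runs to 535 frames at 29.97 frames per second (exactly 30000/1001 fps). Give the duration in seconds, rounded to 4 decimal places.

Running time = 535 × 1001/30000 = 107107/6000 s ≈ 17.8512 s.

17.8512 seconds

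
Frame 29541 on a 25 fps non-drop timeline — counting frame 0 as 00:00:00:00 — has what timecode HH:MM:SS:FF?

00:19:41:16

29541 ÷ 25 = 1181 full seconds, remainder 16 frames.
1181 s = 0 h 19 min 41 s.
Timecode: 00:19:41:16.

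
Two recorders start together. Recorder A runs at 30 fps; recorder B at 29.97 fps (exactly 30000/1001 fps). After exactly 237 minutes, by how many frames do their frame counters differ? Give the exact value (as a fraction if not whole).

426600/1001 frames

237 min = 14220 s.
A emits 30 × 14220 = 426600 frames; B emits 30000/1001 × 14220 = 426600000/1001.
Difference = 426600/1001 frames (≈ 426.1738); B is behind A.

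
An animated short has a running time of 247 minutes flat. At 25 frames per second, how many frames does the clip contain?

247 min = 14820 s.
Frames = 14820 × 25 = 370500.

370500 frames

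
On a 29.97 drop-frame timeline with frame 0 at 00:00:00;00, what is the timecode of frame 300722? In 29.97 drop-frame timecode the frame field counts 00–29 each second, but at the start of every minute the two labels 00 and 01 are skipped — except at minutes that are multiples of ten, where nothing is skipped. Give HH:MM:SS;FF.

02:47:14;04

Each 10-minute DF block holds 10 × 60 × 30 − 9 × 2 = 17982 frames. 300722 ÷ 17982 → 16 full blocks, remainder 13010.
Within the partial block the first minute is 1800 frames and each further minute 1798, so 7 further minute boundaries passed. Total skipped labels = 18 × 16 + 2 × 7 = 302.
Non-drop label index = 300722 + 302 = 301024; at 30 labels/s that is 02:47:14:04, i.e. DF 02:47:14;04.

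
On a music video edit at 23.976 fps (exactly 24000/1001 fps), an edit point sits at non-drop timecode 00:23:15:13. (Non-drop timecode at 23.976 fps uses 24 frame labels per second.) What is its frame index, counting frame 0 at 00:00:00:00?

Total seconds to the label: (0 × 3600 + 23 × 60 + 15) = 1395.
Frame index = 1395 × 24 + 13 = 33493.

33493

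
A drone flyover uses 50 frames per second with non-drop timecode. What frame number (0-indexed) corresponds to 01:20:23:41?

Total seconds to the label: (1 × 3600 + 20 × 60 + 23) = 4823.
Frame index = 4823 × 50 + 41 = 241191.

frame 241191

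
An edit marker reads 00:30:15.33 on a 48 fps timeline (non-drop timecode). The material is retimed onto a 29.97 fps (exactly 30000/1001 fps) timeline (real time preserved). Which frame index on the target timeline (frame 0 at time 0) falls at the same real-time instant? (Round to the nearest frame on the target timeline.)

Source frame index: (0×3600 + 30×60 + 15) × 48 + 33 = 87153.
Real time: 87153 / (48) = 29051/16 s.
Target frame: (29051/16) × (30000/1001) = 4951875/91 ≈ 54416.209 → 54416.

frame 54416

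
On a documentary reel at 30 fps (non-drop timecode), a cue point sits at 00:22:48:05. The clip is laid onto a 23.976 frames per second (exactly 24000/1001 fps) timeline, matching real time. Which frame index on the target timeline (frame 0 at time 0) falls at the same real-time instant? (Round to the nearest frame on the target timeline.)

Source frame index: (0×3600 + 22×60 + 48) × 30 + 5 = 41045.
Real time: 41045 / (30) = 8209/6 s.
Target frame: (8209/6) × (24000/1001) = 32836000/1001 ≈ 32803.197 → 32803.

frame 32803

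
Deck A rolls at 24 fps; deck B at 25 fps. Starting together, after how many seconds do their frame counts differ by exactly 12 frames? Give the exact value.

12 seconds

The gap grows by |25 − 24| = 1 frame per second.
Time for a 12-frame gap: 12 ÷ (1) = 12 s.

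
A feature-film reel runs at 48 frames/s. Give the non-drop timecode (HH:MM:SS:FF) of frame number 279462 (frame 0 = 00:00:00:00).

279462 ÷ 48 = 5822 full seconds, remainder 6 frames.
5822 s = 1 h 37 min 2 s.
Timecode: 01:37:02:06.

01:37:02:06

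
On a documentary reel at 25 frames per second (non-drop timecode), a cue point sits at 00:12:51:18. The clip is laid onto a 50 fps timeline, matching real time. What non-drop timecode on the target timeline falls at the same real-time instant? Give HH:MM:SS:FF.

00:12:51:36

Source frame index: (0×3600 + 12×60 + 51) × 25 + 18 = 19293.
Real time: 19293 / (25) = 19293/25 s.
Target frame: (19293/25) × (50) = 38586.
At 50 labels/s: frame 38586 → 00:12:51:36.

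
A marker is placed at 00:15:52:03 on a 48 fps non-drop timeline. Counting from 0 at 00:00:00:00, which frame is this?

Total seconds to the label: (0 × 3600 + 15 × 60 + 52) = 952.
Frame index = 952 × 48 + 3 = 45699.

frame 45699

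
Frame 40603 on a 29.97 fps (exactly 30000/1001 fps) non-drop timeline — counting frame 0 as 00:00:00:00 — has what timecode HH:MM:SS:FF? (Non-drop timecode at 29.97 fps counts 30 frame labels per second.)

40603 ÷ 30 = 1353 full seconds, remainder 13 frames.
1353 s = 0 h 22 min 33 s.
Timecode: 00:22:33:13.

00:22:33:13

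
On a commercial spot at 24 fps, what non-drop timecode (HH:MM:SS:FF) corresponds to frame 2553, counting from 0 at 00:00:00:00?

00:01:46:09

2553 ÷ 24 = 106 full seconds, remainder 9 frames.
106 s = 0 h 1 min 46 s.
Timecode: 00:01:46:09.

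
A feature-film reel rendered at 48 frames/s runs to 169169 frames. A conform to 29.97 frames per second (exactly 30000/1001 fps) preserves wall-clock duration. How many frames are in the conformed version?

Target frames = source frames × (target rate / source rate) = 169169 × (30000/1001)/(48) = 169169 × 625/1001 = 105625.

105625 frames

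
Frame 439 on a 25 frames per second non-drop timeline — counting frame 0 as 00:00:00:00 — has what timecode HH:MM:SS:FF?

00:00:17:14

439 ÷ 25 = 17 full seconds, remainder 14 frames.
17 s = 0 h 0 min 17 s.
Timecode: 00:00:17:14.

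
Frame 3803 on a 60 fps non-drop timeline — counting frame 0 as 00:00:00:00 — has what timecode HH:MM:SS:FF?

00:01:03:23

3803 ÷ 60 = 63 full seconds, remainder 23 frames.
63 s = 0 h 1 min 3 s.
Timecode: 00:01:03:23.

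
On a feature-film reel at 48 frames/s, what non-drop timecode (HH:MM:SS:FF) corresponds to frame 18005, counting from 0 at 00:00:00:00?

18005 ÷ 48 = 375 full seconds, remainder 5 frames.
375 s = 0 h 6 min 15 s.
Timecode: 00:06:15:05.

00:06:15:05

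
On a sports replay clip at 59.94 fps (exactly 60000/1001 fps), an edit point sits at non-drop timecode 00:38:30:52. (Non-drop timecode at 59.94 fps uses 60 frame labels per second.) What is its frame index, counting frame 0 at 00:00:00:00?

frame 138652

Total seconds to the label: (0 × 3600 + 38 × 60 + 30) = 2310.
Frame index = 2310 × 60 + 52 = 138652.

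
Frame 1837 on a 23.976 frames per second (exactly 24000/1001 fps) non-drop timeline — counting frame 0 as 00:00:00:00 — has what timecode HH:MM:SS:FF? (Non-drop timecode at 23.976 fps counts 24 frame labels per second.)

1837 ÷ 24 = 76 full seconds, remainder 13 frames.
76 s = 0 h 1 min 16 s.
Timecode: 00:01:16:13.

00:01:16:13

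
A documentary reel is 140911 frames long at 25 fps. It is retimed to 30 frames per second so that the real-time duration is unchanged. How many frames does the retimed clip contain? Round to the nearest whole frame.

Frames at target rate = 140911 × (30) / (25) = 845466/5 ≈ 169093.200.
Nearest whole frame: 169093.

169093 frames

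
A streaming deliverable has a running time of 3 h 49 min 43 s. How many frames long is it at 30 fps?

3 h 49 min 43 s = 13783 s.
Frames = 13783 × 30 = 413490.

413490 frames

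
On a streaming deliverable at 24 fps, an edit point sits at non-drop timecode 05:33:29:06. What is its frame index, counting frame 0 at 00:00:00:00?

Total seconds to the label: (5 × 3600 + 33 × 60 + 29) = 20009.
Frame index = 20009 × 24 + 6 = 480222.

frame 480222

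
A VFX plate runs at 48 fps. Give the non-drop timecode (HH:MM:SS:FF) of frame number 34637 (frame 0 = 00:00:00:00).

34637 ÷ 48 = 721 full seconds, remainder 29 frames.
721 s = 0 h 12 min 1 s.
Timecode: 00:12:01:29.

00:12:01:29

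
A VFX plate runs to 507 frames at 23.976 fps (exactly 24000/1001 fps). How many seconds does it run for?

Running time = 507 / (24000/1001) = 21.146125 s.

21.146125 seconds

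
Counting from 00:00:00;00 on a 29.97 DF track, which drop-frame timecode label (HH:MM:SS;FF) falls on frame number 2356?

Ten DF minutes hold 17982 frames, so frame 2356 lies in block 0 (frames 0–17981) with 2356 frames into that block.
The block's first minute is 1800 frames and the rest 1798 each; 2356 frames reaches minute 1, so 0 × 18 + 1 × 2 = 2 labels have been skipped so far.
Adding those back, label number 2356 + 2 = 2358 at 30 labels/s is 78 s + 18 f = 0 h 1 min 18 s frame 18, i.e. 00:01:18;18.

00:01:18;18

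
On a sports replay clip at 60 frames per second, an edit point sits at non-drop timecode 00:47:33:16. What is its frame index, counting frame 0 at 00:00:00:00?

Total seconds to the label: (0 × 3600 + 47 × 60 + 33) = 2853.
Frame index = 2853 × 60 + 16 = 171196.

frame 171196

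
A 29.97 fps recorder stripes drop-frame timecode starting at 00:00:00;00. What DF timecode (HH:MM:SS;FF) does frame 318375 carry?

02:57:03;05

Ten DF minutes hold 17982 frames, so frame 318375 lies in block 17 (frames 305694–323675) with 12681 frames into that block.
The block's first minute is 1800 frames and the rest 1798 each; 12681 frames reaches minute 7, so 17 × 18 + 7 × 2 = 320 labels have been skipped so far.
Adding those back, label number 318375 + 320 = 318695 at 30 labels/s is 10623 s + 5 f = 2 h 57 min 3 s frame 5, i.e. 02:57:03;05.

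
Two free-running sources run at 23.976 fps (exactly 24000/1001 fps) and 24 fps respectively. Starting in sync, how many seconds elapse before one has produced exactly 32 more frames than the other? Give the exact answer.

4004/3 seconds

The gap grows by |24 − 24000/1001| = 24/1001 frames per second.
Time for a 32-frame gap: 32 ÷ (24/1001) = 4004/3 s.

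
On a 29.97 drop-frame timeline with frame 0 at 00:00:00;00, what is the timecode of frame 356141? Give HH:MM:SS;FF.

Ten DF minutes hold 17982 frames, so frame 356141 lies in block 19 (frames 341658–359639) with 14483 frames into that block.
The block's first minute is 1800 frames and the rest 1798 each; 14483 frames reaches minute 8, so 19 × 18 + 8 × 2 = 358 labels have been skipped so far.
Adding those back, label number 356141 + 358 = 356499 at 30 labels/s is 11883 s + 9 f = 3 h 18 min 3 s frame 9, i.e. 03:18:03;09.

03:18:03;09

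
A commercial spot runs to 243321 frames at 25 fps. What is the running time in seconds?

9732.84 seconds

Running time = 243321 / (25) = 9732.84 s.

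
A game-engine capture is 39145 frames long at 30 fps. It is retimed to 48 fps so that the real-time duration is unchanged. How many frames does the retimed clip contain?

Frames at target rate = 39145 × (48) / (30) = 62632.

62632 frames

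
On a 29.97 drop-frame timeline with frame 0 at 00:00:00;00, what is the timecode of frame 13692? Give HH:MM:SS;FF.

00:07:36;26

Each 10-minute DF block holds 10 × 60 × 30 − 9 × 2 = 17982 frames. 13692 ÷ 17982 → 0 full blocks, remainder 13692.
Within the partial block the first minute is 1800 frames and each further minute 1798, so 7 further minute boundaries passed. Total skipped labels = 18 × 0 + 2 × 7 = 14.
Non-drop label index = 13692 + 14 = 13706; at 30 labels/s that is 00:07:36:26, i.e. DF 00:07:36;26.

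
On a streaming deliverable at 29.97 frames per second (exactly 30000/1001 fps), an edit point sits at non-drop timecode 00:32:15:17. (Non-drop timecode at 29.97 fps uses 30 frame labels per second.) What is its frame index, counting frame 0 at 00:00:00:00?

Total seconds to the label: (0 × 3600 + 32 × 60 + 15) = 1935.
Frame index = 1935 × 30 + 17 = 58067.

58067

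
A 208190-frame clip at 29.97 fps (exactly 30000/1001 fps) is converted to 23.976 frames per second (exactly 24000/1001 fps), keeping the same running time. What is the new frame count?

Target frames = source frames × (target rate / source rate) = 208190 × (24000/1001)/(30000/1001) = 208190 × 4/5 = 166552.

166552 frames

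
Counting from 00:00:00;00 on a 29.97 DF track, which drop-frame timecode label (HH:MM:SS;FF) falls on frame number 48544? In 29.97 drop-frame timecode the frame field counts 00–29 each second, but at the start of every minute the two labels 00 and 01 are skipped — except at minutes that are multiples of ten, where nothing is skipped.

Ten DF minutes hold 17982 frames, so frame 48544 lies in block 2 (frames 35964–53945) with 12580 frames into that block.
The block's first minute is 1800 frames and the rest 1798 each; 12580 frames reaches minute 6, so 2 × 18 + 6 × 2 = 48 labels have been skipped so far.
Adding those back, label number 48544 + 48 = 48592 at 30 labels/s is 1619 s + 22 f = 0 h 26 min 59 s frame 22, i.e. 00:26:59;22.

00:26:59;22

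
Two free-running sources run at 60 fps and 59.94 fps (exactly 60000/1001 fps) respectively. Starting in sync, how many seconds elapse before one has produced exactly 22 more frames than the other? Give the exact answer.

The gap grows by |60000/1001 − 60| = 60/1001 frames per second.
Time for a 22-frame gap: 22 ÷ (60/1001) = 11011/30 s.

11011/30 seconds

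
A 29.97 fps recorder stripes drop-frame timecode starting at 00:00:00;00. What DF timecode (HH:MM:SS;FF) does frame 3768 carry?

00:02:05;22

Ten DF minutes hold 17982 frames, so frame 3768 lies in block 0 (frames 0–17981) with 3768 frames into that block.
The block's first minute is 1800 frames and the rest 1798 each; 3768 frames reaches minute 2, so 0 × 18 + 2 × 2 = 4 labels have been skipped so far.
Adding those back, label number 3768 + 4 = 3772 at 30 labels/s is 125 s + 22 f = 0 h 2 min 5 s frame 22, i.e. 00:02:05;22.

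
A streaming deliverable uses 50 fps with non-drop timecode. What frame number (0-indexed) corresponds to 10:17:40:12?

frame 1853012

Total seconds to the label: (10 × 3600 + 17 × 60 + 40) = 37060.
Frame index = 37060 × 50 + 12 = 1853012.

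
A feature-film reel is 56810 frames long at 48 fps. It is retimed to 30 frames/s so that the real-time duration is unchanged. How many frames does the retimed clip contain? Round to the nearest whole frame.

Frames at target rate = 56810 × (30) / (48) = 142025/4 ≈ 35506.250.
Nearest whole frame: 35506.

35506 frames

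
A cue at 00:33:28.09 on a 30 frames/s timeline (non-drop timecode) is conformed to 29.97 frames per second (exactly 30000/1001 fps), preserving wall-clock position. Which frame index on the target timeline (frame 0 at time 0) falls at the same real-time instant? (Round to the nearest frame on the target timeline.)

Source frame index: (0×3600 + 33×60 + 28) × 30 + 9 = 60249.
Real time: 60249 / (30) = 20083/10 s.
Target frame: (20083/10) × (30000/1001) = 8607000/143 ≈ 60188.811 → 60189.

frame 60189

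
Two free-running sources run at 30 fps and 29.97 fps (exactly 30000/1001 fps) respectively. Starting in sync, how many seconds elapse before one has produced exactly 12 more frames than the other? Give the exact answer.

The gap grows by |30000/1001 − 30| = 30/1001 frames per second.
Time for a 12-frame gap: 12 ÷ (30/1001) = 400.4 s.

400.4 seconds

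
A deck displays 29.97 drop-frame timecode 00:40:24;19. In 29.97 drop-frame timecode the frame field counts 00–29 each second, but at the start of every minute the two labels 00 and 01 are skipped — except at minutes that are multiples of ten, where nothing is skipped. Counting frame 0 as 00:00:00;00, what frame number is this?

As if non-drop at 30 labels/s: (0 × 3600 + 40 × 60 + 24) × 30 + 19 = 72739.
Minute boundaries passed: 40; those not divisible by 10: 40 − 4 = 36; dropped labels = 2 × 36 = 72.
Actual frame index = 72739 − 72 = 72667.

72667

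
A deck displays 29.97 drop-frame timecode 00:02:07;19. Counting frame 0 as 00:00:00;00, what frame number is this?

Complete 10-minute blocks: 0, each 17982 frames → 0.
Remaining 2 whole minutes in the current block: 1800 + 1 × 1798 = 3598 frames.
Within the current minute: 7 × 30 + 19 − 2 = 227 (labels ;00/;01 skipped at this minute). Total = 0 + 3598 + 227 = 3825.

3825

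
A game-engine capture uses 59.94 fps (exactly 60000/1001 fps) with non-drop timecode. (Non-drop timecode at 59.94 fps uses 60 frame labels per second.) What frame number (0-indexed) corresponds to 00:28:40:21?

Total seconds to the label: (0 × 3600 + 28 × 60 + 40) = 1720.
Frame index = 1720 × 60 + 21 = 103221.

103221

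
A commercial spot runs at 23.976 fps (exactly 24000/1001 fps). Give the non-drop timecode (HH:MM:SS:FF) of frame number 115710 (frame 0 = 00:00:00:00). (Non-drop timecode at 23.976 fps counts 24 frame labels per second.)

115710 ÷ 24 = 4821 full seconds, remainder 6 frames.
4821 s = 1 h 20 min 21 s.
Timecode: 01:20:21:06.

01:20:21:06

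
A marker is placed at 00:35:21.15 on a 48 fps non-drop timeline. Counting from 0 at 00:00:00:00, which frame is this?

101823

Total seconds to the label: (0 × 3600 + 35 × 60 + 21) = 2121.
Frame index = 2121 × 48 + 15 = 101823.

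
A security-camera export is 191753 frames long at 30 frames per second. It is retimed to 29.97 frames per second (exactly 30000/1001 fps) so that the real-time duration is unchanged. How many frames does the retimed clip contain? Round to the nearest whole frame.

191561 frames

Frames at target rate = 191753 × (30000/1001) / (30) = 191753000/1001 ≈ 191561.439.
Nearest whole frame: 191561.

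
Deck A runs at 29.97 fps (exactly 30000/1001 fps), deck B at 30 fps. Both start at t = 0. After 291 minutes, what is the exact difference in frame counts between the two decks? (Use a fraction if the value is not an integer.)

523800/1001 frames

291 min = 17460 s.
A emits 30000/1001 × 17460 = 523800000/1001 frames; B emits 30 × 17460 = 523800.
Difference = 523800/1001 frames (≈ 523.2767); B is ahead of A.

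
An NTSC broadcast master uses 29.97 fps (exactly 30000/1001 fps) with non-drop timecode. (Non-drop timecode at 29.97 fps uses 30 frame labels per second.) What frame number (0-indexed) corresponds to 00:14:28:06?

Total seconds to the label: (0 × 3600 + 14 × 60 + 28) = 868.
Frame index = 868 × 30 + 6 = 26046.

26046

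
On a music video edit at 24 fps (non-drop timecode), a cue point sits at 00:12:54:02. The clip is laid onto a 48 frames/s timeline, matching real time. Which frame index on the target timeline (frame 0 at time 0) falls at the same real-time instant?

Source frame index: (0×3600 + 12×60 + 54) × 24 + 2 = 18578.
Real time: 18578 / (24) = 9289/12 s.
Target frame: (9289/12) × (48) = 37156.

frame 37156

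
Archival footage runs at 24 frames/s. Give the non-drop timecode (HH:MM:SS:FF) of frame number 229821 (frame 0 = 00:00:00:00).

229821 ÷ 24 = 9575 full seconds, remainder 21 frames.
9575 s = 2 h 39 min 35 s.
Timecode: 02:39:35:21.

02:39:35:21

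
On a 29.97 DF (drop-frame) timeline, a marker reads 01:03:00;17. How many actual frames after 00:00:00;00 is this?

113303

Complete 10-minute blocks: 6, each 17982 frames → 107892.
Remaining 3 whole minutes in the current block: 1800 + 2 × 1798 = 5396 frames.
Within the current minute: 0 × 30 + 17 − 2 = 15 (labels ;00/;01 skipped at this minute). Total = 107892 + 5396 + 15 = 113303.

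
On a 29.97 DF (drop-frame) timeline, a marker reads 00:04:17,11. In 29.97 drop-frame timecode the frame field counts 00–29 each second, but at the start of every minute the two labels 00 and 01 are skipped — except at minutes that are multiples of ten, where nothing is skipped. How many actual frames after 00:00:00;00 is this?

7713

As if non-drop at 30 labels/s: (0 × 3600 + 4 × 60 + 17) × 30 + 11 = 7721.
Minute boundaries passed: 4; those not divisible by 10: 4 − 0 = 4; dropped labels = 2 × 4 = 8.
Actual frame index = 7721 − 8 = 7713.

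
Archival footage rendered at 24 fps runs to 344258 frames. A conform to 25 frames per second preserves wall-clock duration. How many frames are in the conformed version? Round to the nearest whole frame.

Frames at target rate = 344258 × (25) / (24) = 4303225/12 ≈ 358602.083.
Nearest whole frame: 358602.

358602 frames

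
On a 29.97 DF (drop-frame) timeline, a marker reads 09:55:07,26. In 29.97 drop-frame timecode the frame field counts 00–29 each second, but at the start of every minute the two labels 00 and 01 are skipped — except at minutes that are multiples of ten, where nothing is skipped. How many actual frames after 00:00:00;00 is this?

1070164

As if non-drop at 30 labels/s: (9 × 3600 + 55 × 60 + 7) × 30 + 26 = 1071236.
Minute boundaries passed: 595; those not divisible by 10: 595 − 59 = 536; dropped labels = 2 × 536 = 1072.
Actual frame index = 1071236 − 1072 = 1070164.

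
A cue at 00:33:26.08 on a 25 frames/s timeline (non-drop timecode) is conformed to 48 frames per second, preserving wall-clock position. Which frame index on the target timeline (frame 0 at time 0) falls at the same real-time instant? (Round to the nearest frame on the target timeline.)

frame 96303

Source frame index: (0×3600 + 33×60 + 26) × 25 + 8 = 50158.
Real time: 50158 / (25) = 50158/25 s.
Target frame: (50158/25) × (48) = 2407584/25 ≈ 96303.360 → 96303.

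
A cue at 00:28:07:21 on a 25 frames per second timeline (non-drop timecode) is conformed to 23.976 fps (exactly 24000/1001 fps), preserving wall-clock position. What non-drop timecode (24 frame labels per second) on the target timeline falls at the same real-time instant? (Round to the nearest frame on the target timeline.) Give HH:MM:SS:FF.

00:28:06:04

Source frame index: (0×3600 + 28×60 + 7) × 25 + 21 = 42196.
Real time: 42196 / (25) = 42196/25 s.
Target frame: (42196/25) × (24000/1001) = 526080/13 ≈ 40467.692 → 40468.
At 24 labels/s: frame 40468 → 00:28:06:04.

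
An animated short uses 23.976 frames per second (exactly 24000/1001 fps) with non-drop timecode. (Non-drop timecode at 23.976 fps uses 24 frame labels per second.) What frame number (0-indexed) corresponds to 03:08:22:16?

frame 271264

Total seconds to the label: (3 × 3600 + 8 × 60 + 22) = 11302.
Frame index = 11302 × 24 + 16 = 271264.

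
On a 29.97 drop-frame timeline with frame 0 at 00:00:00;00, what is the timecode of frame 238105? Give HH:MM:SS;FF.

Ten DF minutes hold 17982 frames, so frame 238105 lies in block 13 (frames 233766–251747) with 4339 frames into that block.
The block's first minute is 1800 frames and the rest 1798 each; 4339 frames reaches minute 2, so 13 × 18 + 2 × 2 = 238 labels have been skipped so far.
Adding those back, label number 238105 + 238 = 238343 at 30 labels/s is 7944 s + 23 f = 2 h 12 min 24 s frame 23, i.e. 02:12:24;23.

02:12:24;23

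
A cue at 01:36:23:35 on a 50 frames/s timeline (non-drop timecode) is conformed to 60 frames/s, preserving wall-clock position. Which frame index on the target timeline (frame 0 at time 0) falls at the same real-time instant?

frame 347022

Source frame index: (1×3600 + 36×60 + 23) × 50 + 35 = 289185.
Real time: 289185 / (50) = 57837/10 s.
Target frame: (57837/10) × (60) = 347022.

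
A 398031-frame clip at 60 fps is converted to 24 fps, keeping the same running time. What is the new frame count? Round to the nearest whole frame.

159212 frames

Frames at target rate = 398031 × (24) / (60) = 796062/5 ≈ 159212.400.
Nearest whole frame: 159212.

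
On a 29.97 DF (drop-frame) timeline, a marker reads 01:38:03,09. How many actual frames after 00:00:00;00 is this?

176321

As if non-drop at 30 labels/s: (1 × 3600 + 38 × 60 + 3) × 30 + 9 = 176499.
Minute boundaries passed: 98; those not divisible by 10: 98 − 9 = 89; dropped labels = 2 × 89 = 178.
Actual frame index = 176499 − 178 = 176321.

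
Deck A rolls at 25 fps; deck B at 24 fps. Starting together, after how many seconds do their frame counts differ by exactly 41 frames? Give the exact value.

41 seconds

The gap grows by |24 − 25| = 1 frame per second.
Time for a 41-frame gap: 41 ÷ (1) = 41 s.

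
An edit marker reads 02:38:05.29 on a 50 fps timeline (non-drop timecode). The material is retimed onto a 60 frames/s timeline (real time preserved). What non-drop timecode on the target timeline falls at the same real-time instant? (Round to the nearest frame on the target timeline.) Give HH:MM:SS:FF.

Source frame index: (2×3600 + 38×60 + 5) × 50 + 29 = 474279.
Real time: 474279 / (50) = 474279/50 s.
Target frame: (474279/50) × (60) = 2845674/5 ≈ 569134.800 → 569135.
At 60 labels/s: frame 569135 → 02:38:05:35.

02:38:05:35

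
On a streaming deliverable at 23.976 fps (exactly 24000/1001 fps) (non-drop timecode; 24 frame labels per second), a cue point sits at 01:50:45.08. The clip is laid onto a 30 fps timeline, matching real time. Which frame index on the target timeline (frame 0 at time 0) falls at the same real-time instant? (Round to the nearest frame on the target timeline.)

Source frame index: (1×3600 + 50×60 + 45) × 24 + 8 = 159488.
Real time: 159488 / (24000/1001) = 2494492/375 s.
Target frame: (2494492/375) × (30) = 4988984/25 ≈ 199559.360 → 199559.

frame 199559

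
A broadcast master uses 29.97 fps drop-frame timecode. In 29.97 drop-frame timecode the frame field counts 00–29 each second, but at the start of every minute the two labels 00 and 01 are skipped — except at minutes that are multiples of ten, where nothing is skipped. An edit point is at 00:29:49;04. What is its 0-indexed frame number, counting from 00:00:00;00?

53620

Complete 10-minute blocks: 2, each 17982 frames → 35964.
Remaining 9 whole minutes in the current block: 1800 + 8 × 1798 = 16184 frames.
Within the current minute: 49 × 30 + 4 − 2 = 1472 (labels ;00/;01 skipped at this minute). Total = 35964 + 16184 + 1472 = 53620.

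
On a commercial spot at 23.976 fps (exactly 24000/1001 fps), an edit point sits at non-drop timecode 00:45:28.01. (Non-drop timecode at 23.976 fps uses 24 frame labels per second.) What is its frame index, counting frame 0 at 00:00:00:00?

Total seconds to the label: (0 × 3600 + 45 × 60 + 28) = 2728.
Frame index = 2728 × 24 + 1 = 65473.

65473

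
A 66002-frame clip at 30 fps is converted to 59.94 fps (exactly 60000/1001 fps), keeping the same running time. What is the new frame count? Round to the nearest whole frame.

131872 frames

Frames at target rate = 66002 × (60000/1001) / (30) = 132004000/1001 ≈ 131872.128.
Nearest whole frame: 131872.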